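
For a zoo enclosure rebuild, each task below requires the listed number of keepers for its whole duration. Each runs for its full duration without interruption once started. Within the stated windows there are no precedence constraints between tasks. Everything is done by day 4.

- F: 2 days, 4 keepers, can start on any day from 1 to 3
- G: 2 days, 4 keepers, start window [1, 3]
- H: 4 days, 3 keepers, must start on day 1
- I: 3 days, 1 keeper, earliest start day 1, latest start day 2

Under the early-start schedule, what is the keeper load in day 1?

12

At early start, day 1 has: F, G, H, I.
Demand: 4 + 4 + 3 + 1 = 12.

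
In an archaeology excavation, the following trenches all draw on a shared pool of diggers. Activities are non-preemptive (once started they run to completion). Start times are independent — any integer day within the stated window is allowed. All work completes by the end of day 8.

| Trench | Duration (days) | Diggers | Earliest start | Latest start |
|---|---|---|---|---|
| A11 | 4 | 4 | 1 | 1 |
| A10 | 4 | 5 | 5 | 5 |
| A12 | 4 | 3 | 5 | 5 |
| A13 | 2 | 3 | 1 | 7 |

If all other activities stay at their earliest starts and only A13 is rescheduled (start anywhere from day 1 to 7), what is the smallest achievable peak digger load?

A13@1: d1:7  d2:7  d3:4  d4:4  d5:8  d6:8  d7:8  d8:8 → peak 8
A13@2: d1:4  d2:7  d3:7  d4:4  d5:8  d6:8  d7:8  d8:8 → peak 8
A13@3: d1:4  d2:4  d3:7  d4:7  d5:8  d6:8  d7:8  d8:8 → peak 8
A13@4: d1:4  d2:4  d3:4  d4:7  d5:11  d6:8  d7:8  d8:8 → peak 11
A13@5: d1:4  d2:4  d3:4  d4:4  d5:11  d6:11  d7:8  d8:8 → peak 11
A13@6: d1:4  d2:4  d3:4  d4:4  d5:8  d6:11  d7:11  d8:8 → peak 11
A13@7: d1:4  d2:4  d3:4  d4:4  d5:8  d6:8  d7:11  d8:11 → peak 11
Best is A13@1, peak 8.

8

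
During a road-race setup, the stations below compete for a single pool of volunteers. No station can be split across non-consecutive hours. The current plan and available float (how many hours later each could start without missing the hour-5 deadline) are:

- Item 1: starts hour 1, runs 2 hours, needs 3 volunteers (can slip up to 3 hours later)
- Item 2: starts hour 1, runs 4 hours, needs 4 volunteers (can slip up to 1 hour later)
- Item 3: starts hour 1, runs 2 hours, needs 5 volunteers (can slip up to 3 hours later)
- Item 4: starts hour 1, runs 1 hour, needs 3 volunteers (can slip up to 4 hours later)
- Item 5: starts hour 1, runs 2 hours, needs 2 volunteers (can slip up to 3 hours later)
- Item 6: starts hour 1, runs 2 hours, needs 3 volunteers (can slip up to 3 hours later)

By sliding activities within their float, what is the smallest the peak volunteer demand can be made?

Early-start (Item 1@1, Item 2@1, Item 3@1, Item 4@1, Item 5@1, Item 6@1) gives peak 20: h1:20  h2:17  h3:4  h4:4  h5:0.
Shift Item 3→3, Item 4→5, Item 5→3.
Schedule Item 1@1, Item 2@1, Item 3@3, Item 4@5, Item 5@3, Item 6@1: h1:10  h2:10  h3:11  h4:11  h5:3 — peak 11.

11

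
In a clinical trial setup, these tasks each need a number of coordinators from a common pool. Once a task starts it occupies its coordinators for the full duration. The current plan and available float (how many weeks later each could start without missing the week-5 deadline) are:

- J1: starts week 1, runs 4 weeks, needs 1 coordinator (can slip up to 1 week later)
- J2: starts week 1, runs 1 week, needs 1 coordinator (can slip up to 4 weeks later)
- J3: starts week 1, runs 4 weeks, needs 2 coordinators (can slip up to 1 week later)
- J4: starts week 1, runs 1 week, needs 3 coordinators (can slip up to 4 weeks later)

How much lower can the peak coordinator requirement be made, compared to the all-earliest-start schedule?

3

Early-start peak: w1:7  w2:3  w3:3  w4:3  w5:0 ⇒ 7.
Leveled (J1@1, J2@1, J3@1, J4@5): w1:4  w2:3  w3:3  w4:3  w5:3 ⇒ 4.
Reduction 7 − 4 = 3.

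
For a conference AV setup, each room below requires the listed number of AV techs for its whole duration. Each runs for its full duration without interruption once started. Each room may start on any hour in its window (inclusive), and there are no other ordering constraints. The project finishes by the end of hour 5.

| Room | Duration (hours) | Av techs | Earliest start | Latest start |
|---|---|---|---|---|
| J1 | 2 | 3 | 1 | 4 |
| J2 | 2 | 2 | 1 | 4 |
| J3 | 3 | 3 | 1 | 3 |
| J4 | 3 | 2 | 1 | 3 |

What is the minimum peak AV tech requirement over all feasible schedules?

Early-start (J1@1, J2@1, J3@1, J4@1) gives peak 10: h1:10  h2:10  h3:5  h4:0  h5:0.
Shift J3→3, J4→3.
Schedule J1@1, J2@1, J3@3, J4@3: h1:5  h2:5  h3:5  h4:5  h5:5 — peak 5.
Total AV tech-hours = 25 over 5 hours ⇒ peak ≥ ⌈25/5⌉ = 5, so 5 is optimal.

5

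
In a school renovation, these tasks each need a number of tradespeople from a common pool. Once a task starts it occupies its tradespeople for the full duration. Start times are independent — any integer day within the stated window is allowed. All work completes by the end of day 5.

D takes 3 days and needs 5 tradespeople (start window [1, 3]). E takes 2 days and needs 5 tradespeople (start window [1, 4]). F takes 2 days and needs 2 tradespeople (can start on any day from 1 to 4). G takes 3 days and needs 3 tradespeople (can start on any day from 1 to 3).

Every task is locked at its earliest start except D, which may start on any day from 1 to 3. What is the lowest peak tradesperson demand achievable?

D@1: d1:15  d2:15  d3:8  d4:0  d5:0 → peak 15
D@2: d1:10  d2:15  d3:8  d4:5  d5:0 → peak 15
D@3: d1:10  d2:10  d3:8  d4:5  d5:5 → peak 10
Best is D@3, peak 10.

10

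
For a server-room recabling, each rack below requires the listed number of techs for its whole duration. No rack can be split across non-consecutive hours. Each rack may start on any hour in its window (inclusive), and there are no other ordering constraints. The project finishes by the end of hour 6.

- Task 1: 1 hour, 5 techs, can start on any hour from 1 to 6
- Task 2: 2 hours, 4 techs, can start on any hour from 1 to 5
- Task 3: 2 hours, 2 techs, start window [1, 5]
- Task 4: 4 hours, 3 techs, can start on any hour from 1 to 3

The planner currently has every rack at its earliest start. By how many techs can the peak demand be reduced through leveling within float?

7

Early-start peak: h1:14  h2:9  h3:3  h4:3  h5:0  h6:0 ⇒ 14.
Leveled (Task 1@1, Task 2@2, Task 3@1, Task 4@3): h1:7  h2:6  h3:7  h4:3  h5:3  h6:3 ⇒ 7.
Reduction 14 − 7 = 7.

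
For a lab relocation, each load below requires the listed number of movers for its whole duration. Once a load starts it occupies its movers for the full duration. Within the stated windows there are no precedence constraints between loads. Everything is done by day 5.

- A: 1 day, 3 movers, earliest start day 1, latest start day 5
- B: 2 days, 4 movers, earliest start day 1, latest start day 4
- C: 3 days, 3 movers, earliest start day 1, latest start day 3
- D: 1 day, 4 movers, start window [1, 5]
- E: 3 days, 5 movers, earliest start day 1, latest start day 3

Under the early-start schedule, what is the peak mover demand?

Early-start schedule: A@1, B@1, C@1, D@1, E@1.
Load per day: day 1: 19, day 2: 12, day 3: 8, day 4: 0, day 5: 0.
Peak is 19.

19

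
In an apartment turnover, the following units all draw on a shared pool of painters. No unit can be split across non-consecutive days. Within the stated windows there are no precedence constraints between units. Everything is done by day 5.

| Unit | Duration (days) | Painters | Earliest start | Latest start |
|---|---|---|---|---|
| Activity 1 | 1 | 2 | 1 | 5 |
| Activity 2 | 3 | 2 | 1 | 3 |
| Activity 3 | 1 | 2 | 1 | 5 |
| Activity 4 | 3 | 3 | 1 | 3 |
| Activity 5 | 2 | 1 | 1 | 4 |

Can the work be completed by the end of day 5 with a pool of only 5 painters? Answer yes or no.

Schedule Activity 1@1, Activity 2@1, Activity 3@2, Activity 4@3, Activity 5@1: d1:5  d2:5  d3:5  d4:3  d5:3 — peak 5 ≤ 5.

yes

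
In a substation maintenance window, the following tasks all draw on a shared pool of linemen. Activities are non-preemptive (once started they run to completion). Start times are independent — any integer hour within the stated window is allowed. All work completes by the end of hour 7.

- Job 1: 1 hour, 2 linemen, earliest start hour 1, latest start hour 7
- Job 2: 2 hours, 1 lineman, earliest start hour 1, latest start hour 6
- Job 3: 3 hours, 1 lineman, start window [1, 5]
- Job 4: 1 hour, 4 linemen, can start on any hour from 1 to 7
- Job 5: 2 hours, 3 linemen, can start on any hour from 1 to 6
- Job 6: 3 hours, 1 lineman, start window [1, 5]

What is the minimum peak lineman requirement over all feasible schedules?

Early-start (Job 1@1, Job 2@1, Job 3@1, Job 4@1, Job 5@1, Job 6@1) gives peak 12: h1:12  h2:6  h3:2  h4:0  h5:0  h6:0  h7:0.
Shift Job 4→4, Job 5→5, Job 6→5.
Schedule Job 1@1, Job 2@1, Job 3@1, Job 4@4, Job 5@5, Job 6@5: h1:4  h2:2  h3:1  h4:4  h5:4  h6:4  h7:1 — peak 4.

4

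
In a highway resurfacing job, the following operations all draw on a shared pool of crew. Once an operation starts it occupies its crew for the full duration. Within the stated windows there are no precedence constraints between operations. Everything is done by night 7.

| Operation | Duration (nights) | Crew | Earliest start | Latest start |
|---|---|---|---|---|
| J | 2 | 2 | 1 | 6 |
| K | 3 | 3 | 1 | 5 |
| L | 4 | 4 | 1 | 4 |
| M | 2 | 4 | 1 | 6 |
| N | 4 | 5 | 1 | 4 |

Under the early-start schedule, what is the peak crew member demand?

Early-start schedule: J@1, K@1, L@1, M@1, N@1.
Load per night: night 1: 18, night 2: 18, night 3: 12, night 4: 9, night 5: 0, night 6: 0, night 7: 0.
Peak is 18.

18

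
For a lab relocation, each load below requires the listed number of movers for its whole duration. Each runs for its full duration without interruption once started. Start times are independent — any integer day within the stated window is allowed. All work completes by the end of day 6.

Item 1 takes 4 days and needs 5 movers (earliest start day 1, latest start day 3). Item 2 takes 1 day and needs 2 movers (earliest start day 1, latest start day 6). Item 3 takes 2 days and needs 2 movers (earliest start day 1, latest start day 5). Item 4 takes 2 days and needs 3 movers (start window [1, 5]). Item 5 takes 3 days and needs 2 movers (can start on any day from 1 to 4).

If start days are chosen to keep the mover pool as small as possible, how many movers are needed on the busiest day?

Early-start (Item 1@1, Item 2@1, Item 3@1, Item 4@1, Item 5@1) gives peak 14: d1:14  d2:12  d3:7  d4:5  d5:0  d6:0.
Shift Item 3→2, Item 4→5, Item 5→4.
Schedule Item 1@1, Item 2@1, Item 3@2, Item 4@5, Item 5@4: d1:7  d2:7  d3:7  d4:7  d5:5  d6:5 — peak 7.
Total mover-days = 38 over 6 days ⇒ peak ≥ ⌈38/6⌉ = 7, so 7 is optimal.

7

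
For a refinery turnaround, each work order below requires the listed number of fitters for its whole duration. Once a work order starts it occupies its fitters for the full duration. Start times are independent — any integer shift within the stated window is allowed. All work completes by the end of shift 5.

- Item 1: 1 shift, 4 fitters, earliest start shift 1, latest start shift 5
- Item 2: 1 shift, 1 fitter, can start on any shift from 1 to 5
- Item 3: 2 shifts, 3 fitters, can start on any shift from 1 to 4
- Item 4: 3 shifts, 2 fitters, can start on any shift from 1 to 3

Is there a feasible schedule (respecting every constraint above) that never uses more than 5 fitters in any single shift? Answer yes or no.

yes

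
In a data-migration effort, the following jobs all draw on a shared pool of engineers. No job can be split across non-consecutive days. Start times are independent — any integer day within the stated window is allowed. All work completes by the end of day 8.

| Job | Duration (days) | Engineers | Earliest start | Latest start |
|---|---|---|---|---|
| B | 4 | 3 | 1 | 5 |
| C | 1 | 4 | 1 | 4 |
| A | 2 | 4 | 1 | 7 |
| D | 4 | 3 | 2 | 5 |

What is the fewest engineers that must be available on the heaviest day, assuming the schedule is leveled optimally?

Early-start (B@1, C@1, A@1, D@2) gives peak 11: d1:11  d2:10  d3:6  d4:6  d5:3  d6:0  d7:0  d8:0.
Shift B→2, A→6.
Schedule B@2, C@1, A@6, D@2: d1:4  d2:6  d3:6  d4:6  d5:6  d6:4  d7:4  d8:0 — peak 6.

6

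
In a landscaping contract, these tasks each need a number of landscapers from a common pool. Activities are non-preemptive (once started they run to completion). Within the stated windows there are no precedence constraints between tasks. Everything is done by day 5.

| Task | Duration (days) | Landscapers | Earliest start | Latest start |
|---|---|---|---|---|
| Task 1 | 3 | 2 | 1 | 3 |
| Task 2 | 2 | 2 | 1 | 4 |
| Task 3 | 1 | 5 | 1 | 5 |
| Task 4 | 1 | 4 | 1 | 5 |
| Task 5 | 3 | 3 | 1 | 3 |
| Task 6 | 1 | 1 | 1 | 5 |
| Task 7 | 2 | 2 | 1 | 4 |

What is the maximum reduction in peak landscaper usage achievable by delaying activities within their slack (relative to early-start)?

12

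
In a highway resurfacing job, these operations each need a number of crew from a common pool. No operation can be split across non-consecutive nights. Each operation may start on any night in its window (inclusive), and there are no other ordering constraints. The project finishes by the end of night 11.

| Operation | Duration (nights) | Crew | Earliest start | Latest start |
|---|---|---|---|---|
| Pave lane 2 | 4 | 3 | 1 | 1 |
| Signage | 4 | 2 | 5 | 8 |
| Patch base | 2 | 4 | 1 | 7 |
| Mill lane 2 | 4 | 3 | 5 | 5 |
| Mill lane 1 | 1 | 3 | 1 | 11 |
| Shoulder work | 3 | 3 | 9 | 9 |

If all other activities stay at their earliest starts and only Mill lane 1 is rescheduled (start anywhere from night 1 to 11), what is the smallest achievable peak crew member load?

7

Mill lane 1@1: n1:10  n2:7  n3:3  n4:3  n5:5  n6:5  n7:5  n8:5  n9:3  n10:3  n11:3 → peak 10
Mill lane 1@2: n1:7  n2:10  n3:3  n4:3  n5:5  n6:5  n7:5  n8:5  n9:3  n10:3  n11:3 → peak 10
Mill lane 1@3: n1:7  n2:7  n3:6  n4:3  n5:5  n6:5  n7:5  n8:5  n9:3  n10:3  n11:3 → peak 7
Mill lane 1@4: n1:7  n2:7  n3:3  n4:6  n5:5  n6:5  n7:5  n8:5  n9:3  n10:3  n11:3 → peak 7
Mill lane 1@5: n1:7  n2:7  n3:3  n4:3  n5:8  n6:5  n7:5  n8:5  n9:3  n10:3  n11:3 → peak 8
Mill lane 1@6: n1:7  n2:7  n3:3  n4:3  n5:5  n6:8  n7:5  n8:5  n9:3  n10:3  n11:3 → peak 8
Mill lane 1@7: n1:7  n2:7  n3:3  n4:3  n5:5  n6:5  n7:8  n8:5  n9:3  n10:3  n11:3 → peak 8
Mill lane 1@8: n1:7  n2:7  n3:3  n4:3  n5:5  n6:5  n7:5  n8:8  n9:3  n10:3  n11:3 → peak 8
Mill lane 1@9: n1:7  n2:7  n3:3  n4:3  n5:5  n6:5  n7:5  n8:5  n9:6  n10:3  n11:3 → peak 7
Mill lane 1@10: n1:7  n2:7  n3:3  n4:3  n5:5  n6:5  n7:5  n8:5  n9:3  n10:6  n11:3 → peak 7
Mill lane 1@11: n1:7  n2:7  n3:3  n4:3  n5:5  n6:5  n7:5  n8:5  n9:3  n10:3  n11:6 → peak 7
Best is Mill lane 1@3, peak 7.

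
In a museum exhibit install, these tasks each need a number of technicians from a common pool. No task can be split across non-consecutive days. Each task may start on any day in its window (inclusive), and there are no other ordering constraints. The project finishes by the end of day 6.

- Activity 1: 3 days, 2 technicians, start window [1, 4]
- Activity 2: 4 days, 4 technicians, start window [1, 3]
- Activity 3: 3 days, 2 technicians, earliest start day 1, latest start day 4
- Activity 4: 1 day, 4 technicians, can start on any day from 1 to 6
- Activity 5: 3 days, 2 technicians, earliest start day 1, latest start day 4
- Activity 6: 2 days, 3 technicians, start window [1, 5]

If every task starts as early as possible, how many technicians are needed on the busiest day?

17

Early-start schedule: Activity 1@1, Activity 2@1, Activity 3@1, Activity 4@1, Activity 5@1, Activity 6@1.
Load per day: day 1: 17, day 2: 13, day 3: 10, day 4: 4, day 5: 0, day 6: 0.
Peak is 17.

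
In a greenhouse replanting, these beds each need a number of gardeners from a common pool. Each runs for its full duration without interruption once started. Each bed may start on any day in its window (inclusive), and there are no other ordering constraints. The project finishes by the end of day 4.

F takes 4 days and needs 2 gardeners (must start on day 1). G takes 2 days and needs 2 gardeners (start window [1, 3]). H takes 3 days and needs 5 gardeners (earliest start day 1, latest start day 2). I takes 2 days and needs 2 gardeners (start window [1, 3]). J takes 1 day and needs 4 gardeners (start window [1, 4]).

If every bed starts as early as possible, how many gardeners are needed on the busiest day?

Early-start schedule: F@1, G@1, H@1, I@1, J@1.
Load per day: day 1: 15, day 2: 11, day 3: 7, day 4: 2.
Peak is 15.

15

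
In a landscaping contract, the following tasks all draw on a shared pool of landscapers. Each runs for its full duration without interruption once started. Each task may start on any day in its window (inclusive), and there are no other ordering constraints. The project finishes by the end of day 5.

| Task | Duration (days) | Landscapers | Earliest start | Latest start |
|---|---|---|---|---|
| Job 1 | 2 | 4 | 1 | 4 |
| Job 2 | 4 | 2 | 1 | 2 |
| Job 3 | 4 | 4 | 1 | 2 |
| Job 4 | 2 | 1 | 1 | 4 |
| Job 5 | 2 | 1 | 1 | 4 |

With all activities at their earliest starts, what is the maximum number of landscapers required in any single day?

12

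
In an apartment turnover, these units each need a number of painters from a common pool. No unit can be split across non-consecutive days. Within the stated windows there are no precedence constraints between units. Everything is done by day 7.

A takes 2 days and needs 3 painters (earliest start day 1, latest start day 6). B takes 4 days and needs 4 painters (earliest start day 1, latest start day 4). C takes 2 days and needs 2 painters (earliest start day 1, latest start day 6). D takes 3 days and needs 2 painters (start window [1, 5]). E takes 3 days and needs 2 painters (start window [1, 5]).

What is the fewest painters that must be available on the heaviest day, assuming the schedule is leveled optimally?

Early-start (A@1, B@1, C@1, D@1, E@1) gives peak 13: d1:13  d2:13  d3:8  d4:4  d5:0  d6:0  d7:0.
Shift B→4, C→3, E→5.
Schedule A@1, B@4, C@3, D@1, E@5: d1:5  d2:5  d3:4  d4:6  d5:6  d6:6  d7:6 — peak 6.
Total painter-days = 38 over 7 days ⇒ peak ≥ ⌈38/7⌉ = 6, so 6 is optimal.

6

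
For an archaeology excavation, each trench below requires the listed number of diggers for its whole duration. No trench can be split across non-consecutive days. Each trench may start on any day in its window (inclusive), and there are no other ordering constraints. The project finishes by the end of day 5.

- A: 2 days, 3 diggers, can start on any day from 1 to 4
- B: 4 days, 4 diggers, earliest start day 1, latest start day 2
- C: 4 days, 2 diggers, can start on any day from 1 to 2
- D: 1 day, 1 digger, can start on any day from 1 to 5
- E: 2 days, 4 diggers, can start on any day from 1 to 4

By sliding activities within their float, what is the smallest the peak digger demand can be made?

10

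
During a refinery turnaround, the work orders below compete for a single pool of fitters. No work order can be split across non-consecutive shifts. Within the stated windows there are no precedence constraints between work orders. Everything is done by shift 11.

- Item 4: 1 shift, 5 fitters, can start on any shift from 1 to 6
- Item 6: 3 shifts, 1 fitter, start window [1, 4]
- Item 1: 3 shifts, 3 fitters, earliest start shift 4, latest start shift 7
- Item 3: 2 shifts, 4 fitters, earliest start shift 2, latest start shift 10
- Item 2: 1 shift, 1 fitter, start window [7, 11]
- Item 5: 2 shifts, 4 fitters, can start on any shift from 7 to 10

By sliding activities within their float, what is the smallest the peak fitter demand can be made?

5

Early-start (Item 4@1, Item 6@1, Item 1@4, Item 3@2, Item 2@7, Item 5@7) gives peak 6: s1:6  s2:5  s3:5  s4:3  s5:3  s6:3  s7:5  s8:4  s9:0  s10:0  s11:0.
Shift Item 6→2.
Schedule Item 4@1, Item 6@2, Item 1@4, Item 3@2, Item 2@7, Item 5@7: s1:5  s2:5  s3:5  s4:4  s5:3  s6:3  s7:5  s8:4  s9:0  s10:0  s11:0 — peak 5.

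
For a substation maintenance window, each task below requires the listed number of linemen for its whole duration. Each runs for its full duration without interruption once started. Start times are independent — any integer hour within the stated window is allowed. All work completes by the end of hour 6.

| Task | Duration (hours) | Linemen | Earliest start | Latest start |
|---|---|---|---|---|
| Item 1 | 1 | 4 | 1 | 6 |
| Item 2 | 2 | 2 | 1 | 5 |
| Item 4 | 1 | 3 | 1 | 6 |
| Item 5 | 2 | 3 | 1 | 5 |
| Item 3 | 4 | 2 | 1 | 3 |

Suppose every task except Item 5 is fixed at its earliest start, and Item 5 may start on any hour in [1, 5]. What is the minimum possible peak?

11

Item 5@1: h1:14  h2:7  h3:2  h4:2  h5:0  h6:0 → peak 14
Item 5@2: h1:11  h2:7  h3:5  h4:2  h5:0  h6:0 → peak 11
Item 5@3: h1:11  h2:4  h3:5  h4:5  h5:0  h6:0 → peak 11
Item 5@4: h1:11  h2:4  h3:2  h4:5  h5:3  h6:0 → peak 11
Item 5@5: h1:11  h2:4  h3:2  h4:2  h5:3  h6:3 → peak 11
Best is Item 5@2, peak 11.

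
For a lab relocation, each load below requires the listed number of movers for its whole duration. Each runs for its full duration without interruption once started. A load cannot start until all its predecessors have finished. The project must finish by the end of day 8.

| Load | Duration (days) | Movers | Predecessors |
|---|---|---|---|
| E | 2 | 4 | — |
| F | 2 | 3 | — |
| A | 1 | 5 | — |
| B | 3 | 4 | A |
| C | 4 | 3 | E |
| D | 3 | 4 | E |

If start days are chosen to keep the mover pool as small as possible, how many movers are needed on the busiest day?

8

Early-start (E@1, F@1, A@1, B@2, C@3, D@3) gives peak 12: d1:12  d2:11  d3:11  d4:11  d5:7  d6:3  d7:0  d8:0.
Shift E→2, B→3, C→4, D→6.
Schedule E@2, F@1, A@1, B@3, C@4, D@6: d1:8  d2:7  d3:8  d4:7  d5:7  d6:7  d7:7  d8:4 — peak 8.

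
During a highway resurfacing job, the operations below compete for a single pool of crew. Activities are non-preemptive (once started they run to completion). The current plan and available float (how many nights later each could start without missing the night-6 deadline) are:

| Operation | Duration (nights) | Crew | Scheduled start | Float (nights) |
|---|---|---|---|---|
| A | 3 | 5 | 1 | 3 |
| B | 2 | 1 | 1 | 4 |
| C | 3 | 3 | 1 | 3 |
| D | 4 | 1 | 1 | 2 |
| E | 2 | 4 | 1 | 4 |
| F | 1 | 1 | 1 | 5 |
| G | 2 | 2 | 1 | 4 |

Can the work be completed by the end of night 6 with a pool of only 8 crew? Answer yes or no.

yes

Schedule A@1, B@1, C@4, D@1, E@5, F@1, G@3: n1:8  n2:7  n3:8  n4:6  n5:7  n6:7 — peak 8 ≤ 8.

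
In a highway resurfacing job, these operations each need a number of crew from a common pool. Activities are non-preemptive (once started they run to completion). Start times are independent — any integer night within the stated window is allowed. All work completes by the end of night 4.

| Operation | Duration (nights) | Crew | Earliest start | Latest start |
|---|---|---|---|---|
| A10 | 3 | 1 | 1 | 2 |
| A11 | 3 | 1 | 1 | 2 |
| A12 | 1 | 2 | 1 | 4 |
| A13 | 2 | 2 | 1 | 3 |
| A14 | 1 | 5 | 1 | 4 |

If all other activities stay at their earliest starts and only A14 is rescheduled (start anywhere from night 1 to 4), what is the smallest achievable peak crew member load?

6

A14@1: n1:11  n2:4  n3:2  n4:0 → peak 11
A14@2: n1:6  n2:9  n3:2  n4:0 → peak 9
A14@3: n1:6  n2:4  n3:7  n4:0 → peak 7
A14@4: n1:6  n2:4  n3:2  n4:5 → peak 6
Best is A14@4, peak 6.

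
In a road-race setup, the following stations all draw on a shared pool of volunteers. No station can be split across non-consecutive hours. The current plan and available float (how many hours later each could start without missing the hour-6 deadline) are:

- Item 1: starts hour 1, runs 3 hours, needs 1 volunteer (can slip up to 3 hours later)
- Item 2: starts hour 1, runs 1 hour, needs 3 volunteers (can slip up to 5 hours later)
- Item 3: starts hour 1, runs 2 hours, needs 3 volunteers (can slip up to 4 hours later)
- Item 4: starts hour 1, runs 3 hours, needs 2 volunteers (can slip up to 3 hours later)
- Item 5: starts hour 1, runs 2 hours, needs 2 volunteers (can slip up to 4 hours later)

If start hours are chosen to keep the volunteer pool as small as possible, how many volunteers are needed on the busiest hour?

4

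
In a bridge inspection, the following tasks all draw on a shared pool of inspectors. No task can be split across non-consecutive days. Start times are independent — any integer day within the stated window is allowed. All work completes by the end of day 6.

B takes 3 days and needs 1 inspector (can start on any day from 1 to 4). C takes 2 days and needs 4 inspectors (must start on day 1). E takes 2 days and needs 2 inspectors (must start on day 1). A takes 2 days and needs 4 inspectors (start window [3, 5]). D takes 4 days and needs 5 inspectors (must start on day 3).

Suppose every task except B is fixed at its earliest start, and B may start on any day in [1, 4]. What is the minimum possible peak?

B@1: d1:7  d2:7  d3:10  d4:9  d5:5  d6:5 → peak 10
B@2: d1:6  d2:7  d3:10  d4:10  d5:5  d6:5 → peak 10
B@3: d1:6  d2:6  d3:10  d4:10  d5:6  d6:5 → peak 10
B@4: d1:6  d2:6  d3:9  d4:10  d5:6  d6:6 → peak 10
Best is B@1, peak 10.

10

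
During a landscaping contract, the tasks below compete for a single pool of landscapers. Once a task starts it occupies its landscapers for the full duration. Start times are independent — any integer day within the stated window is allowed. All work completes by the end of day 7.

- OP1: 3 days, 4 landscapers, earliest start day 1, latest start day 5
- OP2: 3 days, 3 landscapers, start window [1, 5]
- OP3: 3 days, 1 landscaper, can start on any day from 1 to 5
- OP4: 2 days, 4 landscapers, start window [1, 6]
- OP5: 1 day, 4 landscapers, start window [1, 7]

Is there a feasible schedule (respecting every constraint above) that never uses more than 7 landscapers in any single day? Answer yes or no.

yes

Schedule OP1@1, OP2@1, OP3@4, OP4@4, OP5@6: d1:7  d2:7  d3:7  d4:5  d5:5  d6:5  d7:0 — peak 7 ≤ 7.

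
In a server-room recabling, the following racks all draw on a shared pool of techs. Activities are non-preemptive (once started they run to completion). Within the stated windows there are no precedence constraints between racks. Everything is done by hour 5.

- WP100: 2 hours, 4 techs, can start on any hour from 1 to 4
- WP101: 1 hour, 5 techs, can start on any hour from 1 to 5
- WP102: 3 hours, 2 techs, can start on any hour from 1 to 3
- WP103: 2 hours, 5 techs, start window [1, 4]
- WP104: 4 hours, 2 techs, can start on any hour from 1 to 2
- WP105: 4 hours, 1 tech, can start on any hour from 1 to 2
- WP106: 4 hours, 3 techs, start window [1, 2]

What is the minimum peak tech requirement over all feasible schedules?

12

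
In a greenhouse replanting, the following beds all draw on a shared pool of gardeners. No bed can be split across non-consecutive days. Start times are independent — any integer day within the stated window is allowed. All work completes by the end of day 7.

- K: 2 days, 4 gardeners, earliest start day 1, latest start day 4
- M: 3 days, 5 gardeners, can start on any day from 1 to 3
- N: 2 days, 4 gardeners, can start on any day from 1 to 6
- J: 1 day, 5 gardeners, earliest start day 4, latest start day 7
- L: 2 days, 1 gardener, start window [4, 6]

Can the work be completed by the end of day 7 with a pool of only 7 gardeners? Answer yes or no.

The minimum achievable peak is 8; 7 < 8, so no feasible schedule stays within the cap.

no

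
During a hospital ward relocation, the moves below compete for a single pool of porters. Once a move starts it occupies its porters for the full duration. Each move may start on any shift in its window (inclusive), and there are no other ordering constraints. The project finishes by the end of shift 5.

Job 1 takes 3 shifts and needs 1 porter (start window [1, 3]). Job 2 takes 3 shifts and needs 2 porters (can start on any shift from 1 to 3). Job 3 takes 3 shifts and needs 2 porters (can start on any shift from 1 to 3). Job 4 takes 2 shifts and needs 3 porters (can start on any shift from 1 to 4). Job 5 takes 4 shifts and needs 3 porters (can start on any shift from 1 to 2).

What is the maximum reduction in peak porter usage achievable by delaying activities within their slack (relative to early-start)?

3

Early-start peak: s1:11  s2:11  s3:8  s4:3  s5:0 ⇒ 11.
Leveled (Job 1@1, Job 2@1, Job 3@1, Job 4@4, Job 5@1): s1:8  s2:8  s3:8  s4:6  s5:3 ⇒ 8.
Reduction 11 − 8 = 3.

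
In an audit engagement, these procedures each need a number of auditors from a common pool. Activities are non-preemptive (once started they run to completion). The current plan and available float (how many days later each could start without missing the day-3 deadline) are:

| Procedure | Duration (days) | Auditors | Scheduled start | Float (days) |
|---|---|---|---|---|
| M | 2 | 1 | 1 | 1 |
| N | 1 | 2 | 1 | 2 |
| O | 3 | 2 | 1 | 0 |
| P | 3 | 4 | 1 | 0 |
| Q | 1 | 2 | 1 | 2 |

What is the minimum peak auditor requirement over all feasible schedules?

Early-start (M@1, N@1, O@1, P@1, Q@1) gives peak 11: d1:11  d2:7  d3:6.
Shift Q→2.
Schedule M@1, N@1, O@1, P@1, Q@2: d1:9  d2:9  d3:6 — peak 9.
No arrangement of the 18 feasible schedules does better.

9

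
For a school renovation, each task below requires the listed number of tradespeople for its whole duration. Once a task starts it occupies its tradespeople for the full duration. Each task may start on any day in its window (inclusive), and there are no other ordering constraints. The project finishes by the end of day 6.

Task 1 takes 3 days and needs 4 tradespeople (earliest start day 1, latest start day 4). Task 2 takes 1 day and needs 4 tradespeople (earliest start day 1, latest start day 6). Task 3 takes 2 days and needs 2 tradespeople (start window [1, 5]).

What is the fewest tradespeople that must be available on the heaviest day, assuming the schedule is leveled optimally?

4

Early-start (Task 1@1, Task 2@1, Task 3@1) gives peak 10: d1:10  d2:6  d3:4  d4:0  d5:0  d6:0.
Shift Task 2→4, Task 3→5.
Schedule Task 1@1, Task 2@4, Task 3@5: d1:4  d2:4  d3:4  d4:4  d5:2  d6:2 — peak 4.
Total tradesperson-days = 20 over 6 days ⇒ peak ≥ ⌈20/6⌉ = 4, so 4 is optimal.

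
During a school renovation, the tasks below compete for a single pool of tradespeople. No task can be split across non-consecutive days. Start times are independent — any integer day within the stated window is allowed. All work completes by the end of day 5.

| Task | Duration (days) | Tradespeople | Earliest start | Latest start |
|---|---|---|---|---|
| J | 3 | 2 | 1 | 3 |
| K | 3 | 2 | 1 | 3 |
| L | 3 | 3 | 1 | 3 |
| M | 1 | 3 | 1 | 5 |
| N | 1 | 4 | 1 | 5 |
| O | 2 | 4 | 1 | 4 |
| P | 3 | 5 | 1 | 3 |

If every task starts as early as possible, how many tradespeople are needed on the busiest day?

23

Early-start schedule: J@1, K@1, L@1, M@1, N@1, O@1, P@1.
Load per day: day 1: 23, day 2: 16, day 3: 12, day 4: 0, day 5: 0.
Peak is 23.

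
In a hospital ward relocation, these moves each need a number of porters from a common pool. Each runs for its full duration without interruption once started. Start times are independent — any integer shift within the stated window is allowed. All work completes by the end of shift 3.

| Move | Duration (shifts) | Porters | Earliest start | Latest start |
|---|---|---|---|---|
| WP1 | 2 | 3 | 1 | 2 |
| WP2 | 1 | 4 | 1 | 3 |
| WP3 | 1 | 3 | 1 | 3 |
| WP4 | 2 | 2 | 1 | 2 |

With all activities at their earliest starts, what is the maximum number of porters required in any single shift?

Early-start schedule: WP1@1, WP2@1, WP3@1, WP4@1.
Load per shift: shift 1: 12, shift 2: 5, shift 3: 0.
Peak is 12.

12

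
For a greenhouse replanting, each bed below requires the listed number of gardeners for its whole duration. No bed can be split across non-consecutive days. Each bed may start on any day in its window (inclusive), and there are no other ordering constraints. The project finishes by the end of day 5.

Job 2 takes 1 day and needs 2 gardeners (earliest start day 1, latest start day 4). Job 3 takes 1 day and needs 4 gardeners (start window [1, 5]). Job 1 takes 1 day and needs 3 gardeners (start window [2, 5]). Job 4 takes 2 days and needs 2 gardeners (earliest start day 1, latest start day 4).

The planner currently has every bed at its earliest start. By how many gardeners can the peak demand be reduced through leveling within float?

Early-start peak: d1:8  d2:5  d3:0  d4:0  d5:0 ⇒ 8.
Leveled (Job 2@1, Job 3@2, Job 1@3, Job 4@4): d1:2  d2:4  d3:3  d4:2  d5:2 ⇒ 4.
Reduction 8 − 4 = 4.

4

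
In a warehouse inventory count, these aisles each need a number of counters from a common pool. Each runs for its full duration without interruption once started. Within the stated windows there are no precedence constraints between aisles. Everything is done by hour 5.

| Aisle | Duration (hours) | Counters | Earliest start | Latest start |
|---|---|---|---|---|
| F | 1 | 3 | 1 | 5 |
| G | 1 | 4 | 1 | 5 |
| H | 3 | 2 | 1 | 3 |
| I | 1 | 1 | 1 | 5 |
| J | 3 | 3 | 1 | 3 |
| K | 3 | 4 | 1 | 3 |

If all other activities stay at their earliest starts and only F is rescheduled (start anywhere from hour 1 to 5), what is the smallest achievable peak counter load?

14

F@1: h1:17  h2:9  h3:9  h4:0  h5:0 → peak 17
F@2: h1:14  h2:12  h3:9  h4:0  h5:0 → peak 14
F@3: h1:14  h2:9  h3:12  h4:0  h5:0 → peak 14
F@4: h1:14  h2:9  h3:9  h4:3  h5:0 → peak 14
F@5: h1:14  h2:9  h3:9  h4:0  h5:3 → peak 14
Best is F@2, peak 14.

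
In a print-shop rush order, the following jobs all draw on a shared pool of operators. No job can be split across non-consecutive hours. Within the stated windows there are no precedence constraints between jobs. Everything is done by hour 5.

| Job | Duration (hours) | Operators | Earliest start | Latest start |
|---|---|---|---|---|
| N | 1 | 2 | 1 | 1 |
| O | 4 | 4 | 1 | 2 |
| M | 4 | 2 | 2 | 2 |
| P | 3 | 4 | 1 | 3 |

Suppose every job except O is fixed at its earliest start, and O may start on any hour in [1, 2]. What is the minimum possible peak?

O@1: h1:10  h2:10  h3:10  h4:6  h5:2 → peak 10
O@2: h1:6  h2:10  h3:10  h4:6  h5:6 → peak 10
Best is O@1, peak 10.

10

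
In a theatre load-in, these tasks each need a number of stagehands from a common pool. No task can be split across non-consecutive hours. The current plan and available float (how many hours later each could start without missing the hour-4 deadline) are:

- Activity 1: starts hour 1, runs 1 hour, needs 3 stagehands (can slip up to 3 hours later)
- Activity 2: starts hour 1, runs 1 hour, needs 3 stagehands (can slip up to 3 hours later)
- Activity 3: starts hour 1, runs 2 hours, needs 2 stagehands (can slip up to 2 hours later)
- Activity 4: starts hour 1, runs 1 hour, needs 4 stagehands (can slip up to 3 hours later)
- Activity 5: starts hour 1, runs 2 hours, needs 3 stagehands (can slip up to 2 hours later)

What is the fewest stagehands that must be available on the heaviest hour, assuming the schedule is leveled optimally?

6

Early-start (Activity 1@1, Activity 2@1, Activity 3@1, Activity 4@1, Activity 5@1) gives peak 15: h1:15  h2:5  h3:0  h4:0.
Shift Activity 3→2, Activity 4→2, Activity 5→3.
Schedule Activity 1@1, Activity 2@1, Activity 3@2, Activity 4@2, Activity 5@3: h1:6  h2:6  h3:5  h4:3 — peak 6.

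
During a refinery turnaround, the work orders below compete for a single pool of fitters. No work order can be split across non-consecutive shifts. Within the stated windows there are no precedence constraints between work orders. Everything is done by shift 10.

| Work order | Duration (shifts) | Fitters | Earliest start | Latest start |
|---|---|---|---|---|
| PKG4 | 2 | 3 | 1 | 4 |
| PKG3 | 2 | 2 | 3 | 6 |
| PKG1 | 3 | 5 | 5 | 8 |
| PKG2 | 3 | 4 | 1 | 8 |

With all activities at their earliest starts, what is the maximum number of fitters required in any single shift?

7

Early-start schedule: PKG4@1, PKG3@3, PKG1@5, PKG2@1.
Load per shift: shift 1: 7, shift 2: 7, shift 3: 6, shift 4: 2, shift 5: 5, shift 6: 5, shift 7: 5, shift 8: 0, shift 9: 0, shift 10: 0.
Peak is 7.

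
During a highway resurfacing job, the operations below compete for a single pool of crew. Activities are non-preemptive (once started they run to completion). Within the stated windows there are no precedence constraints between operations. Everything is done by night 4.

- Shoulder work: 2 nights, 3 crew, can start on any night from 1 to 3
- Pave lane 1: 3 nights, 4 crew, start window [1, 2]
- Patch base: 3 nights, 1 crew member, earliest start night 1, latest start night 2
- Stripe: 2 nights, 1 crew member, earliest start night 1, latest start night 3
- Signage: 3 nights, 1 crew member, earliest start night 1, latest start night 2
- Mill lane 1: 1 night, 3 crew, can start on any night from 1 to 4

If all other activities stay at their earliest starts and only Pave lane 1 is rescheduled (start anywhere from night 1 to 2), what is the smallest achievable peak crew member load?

Pave lane 1@1: n1:13  n2:10  n3:6  n4:0 → peak 13
Pave lane 1@2: n1:9  n2:10  n3:6  n4:4 → peak 10
Best is Pave lane 1@2, peak 10.

10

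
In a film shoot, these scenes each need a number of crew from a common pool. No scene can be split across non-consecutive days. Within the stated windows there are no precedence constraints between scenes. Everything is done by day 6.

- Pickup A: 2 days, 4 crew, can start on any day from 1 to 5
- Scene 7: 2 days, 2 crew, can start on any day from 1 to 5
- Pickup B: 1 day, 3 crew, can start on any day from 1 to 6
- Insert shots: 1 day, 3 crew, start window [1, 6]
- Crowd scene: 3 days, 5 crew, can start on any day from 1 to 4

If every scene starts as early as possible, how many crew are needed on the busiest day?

17

Early-start schedule: Pickup A@1, Scene 7@1, Pickup B@1, Insert shots@1, Crowd scene@1.
Load per day: day 1: 17, day 2: 11, day 3: 5, day 4: 0, day 5: 0, day 6: 0.
Peak is 17.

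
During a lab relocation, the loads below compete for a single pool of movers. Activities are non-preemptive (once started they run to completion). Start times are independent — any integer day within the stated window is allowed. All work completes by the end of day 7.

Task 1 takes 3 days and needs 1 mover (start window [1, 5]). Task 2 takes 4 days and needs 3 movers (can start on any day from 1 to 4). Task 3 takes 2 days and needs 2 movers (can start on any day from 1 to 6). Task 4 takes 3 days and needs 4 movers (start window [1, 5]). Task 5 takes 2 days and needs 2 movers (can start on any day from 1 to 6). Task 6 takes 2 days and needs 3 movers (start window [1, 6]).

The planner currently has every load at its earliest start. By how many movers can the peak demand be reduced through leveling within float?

9

Early-start peak: d1:15  d2:15  d3:8  d4:3  d5:0  d6:0  d7:0 ⇒ 15.
Leveled (Task 1@3, Task 2@1, Task 3@3, Task 4@5, Task 5@6, Task 6@1): d1:6  d2:6  d3:6  d4:6  d5:5  d6:6  d7:6 ⇒ 6.
Reduction 15 − 6 = 9.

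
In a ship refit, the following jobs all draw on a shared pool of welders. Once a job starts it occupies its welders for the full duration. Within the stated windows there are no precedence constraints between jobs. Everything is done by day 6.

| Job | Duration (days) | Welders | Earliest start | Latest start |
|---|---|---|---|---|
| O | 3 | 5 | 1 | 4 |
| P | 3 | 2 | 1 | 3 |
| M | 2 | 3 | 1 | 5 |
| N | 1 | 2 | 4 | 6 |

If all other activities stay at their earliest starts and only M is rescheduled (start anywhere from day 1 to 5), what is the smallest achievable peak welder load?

M@1: d1:10  d2:10  d3:7  d4:2  d5:0  d6:0 → peak 10
M@2: d1:7  d2:10  d3:10  d4:2  d5:0  d6:0 → peak 10
M@3: d1:7  d2:7  d3:10  d4:5  d5:0  d6:0 → peak 10
M@4: d1:7  d2:7  d3:7  d4:5  d5:3  d6:0 → peak 7
M@5: d1:7  d2:7  d3:7  d4:2  d5:3  d6:3 → peak 7
Best is M@4, peak 7.

7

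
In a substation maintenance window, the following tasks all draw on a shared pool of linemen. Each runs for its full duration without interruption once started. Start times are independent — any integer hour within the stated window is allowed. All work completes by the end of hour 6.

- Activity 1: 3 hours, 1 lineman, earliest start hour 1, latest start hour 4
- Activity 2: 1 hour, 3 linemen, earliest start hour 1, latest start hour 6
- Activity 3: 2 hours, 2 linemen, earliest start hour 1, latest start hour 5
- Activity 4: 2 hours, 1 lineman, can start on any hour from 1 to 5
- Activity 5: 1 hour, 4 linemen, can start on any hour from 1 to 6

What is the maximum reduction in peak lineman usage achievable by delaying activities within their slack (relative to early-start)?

7

Early-start peak: h1:11  h2:4  h3:1  h4:0  h5:0  h6:0 ⇒ 11.
Leveled (Activity 1@1, Activity 2@1, Activity 3@2, Activity 4@2, Activity 5@4): h1:4  h2:4  h3:4  h4:4  h5:0  h6:0 ⇒ 4.
Reduction 11 − 4 = 7.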